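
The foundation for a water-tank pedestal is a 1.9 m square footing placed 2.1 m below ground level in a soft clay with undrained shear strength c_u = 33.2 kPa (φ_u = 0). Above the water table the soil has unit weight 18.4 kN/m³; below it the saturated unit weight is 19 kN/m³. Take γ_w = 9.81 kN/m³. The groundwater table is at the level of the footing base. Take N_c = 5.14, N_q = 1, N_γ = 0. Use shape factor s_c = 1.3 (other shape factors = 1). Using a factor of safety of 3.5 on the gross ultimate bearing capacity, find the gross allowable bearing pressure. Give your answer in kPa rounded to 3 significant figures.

Overburden at base level: q = 18.4 × 2.1 = 38.64 kPa.
Cohesion term c·N_c·s_c = 33.2 × 5.14 × 1.3 = 221.84 kPa; surcharge term q·N_q = 38.64 × 1 = 38.64 kPa.
q_ult = 221.84 + 38.64 = 260.48 kPa.
q_all = 260.48 / 3.5 = 74.424 kPa.

q_all ≈ 74.4 kPa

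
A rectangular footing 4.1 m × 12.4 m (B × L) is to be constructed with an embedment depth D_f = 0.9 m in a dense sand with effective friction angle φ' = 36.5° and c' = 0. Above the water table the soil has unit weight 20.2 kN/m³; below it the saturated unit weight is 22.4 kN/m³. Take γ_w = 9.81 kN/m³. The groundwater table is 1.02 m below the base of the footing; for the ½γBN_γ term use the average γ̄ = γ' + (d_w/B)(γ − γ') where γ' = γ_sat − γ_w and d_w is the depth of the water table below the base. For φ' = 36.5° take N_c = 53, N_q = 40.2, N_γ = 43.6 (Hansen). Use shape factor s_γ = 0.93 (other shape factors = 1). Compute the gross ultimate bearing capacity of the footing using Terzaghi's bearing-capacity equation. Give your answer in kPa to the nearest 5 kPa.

Overburden at base level: q = 20.2 × 0.9 = 18.18 kPa.
The water table is 1.02 m below the base (< B = 4.1 m), so the ½γBN_γ term uses γ̄ = γ' + (d_w/B)(γ − γ') = 12.59 + (1.02/4.1)(20.2 − 12.59) = 14.483 kN/m³.
Surcharge term q·N_q = 18.18 × 40.2 = 730.84 kPa; self-weight term 0.5·γ·B·N_γ·s_γ = 0.5 × 14.483 × 4.1 × 43.6 × 0.93 = 1203.9 kPa.
q_ult = 730.84 + 1203.9 = 1934.7 kPa.

q_ult ≈ 1935 kPa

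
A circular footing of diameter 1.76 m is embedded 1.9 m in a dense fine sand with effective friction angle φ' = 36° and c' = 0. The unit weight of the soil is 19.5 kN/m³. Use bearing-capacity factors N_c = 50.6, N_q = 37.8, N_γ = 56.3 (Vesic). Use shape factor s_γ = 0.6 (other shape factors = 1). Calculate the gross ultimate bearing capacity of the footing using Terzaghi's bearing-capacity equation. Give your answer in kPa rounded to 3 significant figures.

q_ult ≈ 1980 kPa

Overburden at base level: q = 19.5 × 1.9 = 37.05 kPa.
Surcharge term q·N_q = 37.05 × 37.8 = 1400.5 kPa; self-weight term 0.5·γ·B·N_γ·s_γ = 0.5 × 19.5 × 1.76 × 56.3 × 0.6 = 579.66 kPa.
q_ult = 1400.5 + 579.66 = 1980.2 kPa.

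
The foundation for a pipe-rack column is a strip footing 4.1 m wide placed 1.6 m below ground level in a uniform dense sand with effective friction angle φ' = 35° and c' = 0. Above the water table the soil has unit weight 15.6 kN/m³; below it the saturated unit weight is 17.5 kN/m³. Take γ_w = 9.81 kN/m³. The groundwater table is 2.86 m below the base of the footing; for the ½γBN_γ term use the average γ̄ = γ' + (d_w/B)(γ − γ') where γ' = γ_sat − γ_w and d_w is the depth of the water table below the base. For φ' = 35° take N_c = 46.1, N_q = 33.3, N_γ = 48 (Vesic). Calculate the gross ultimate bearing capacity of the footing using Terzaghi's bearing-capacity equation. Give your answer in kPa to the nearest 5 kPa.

Overburden at base level: q = 15.6 × 1.6 = 24.96 kPa.
The water table is 2.86 m below the base (< B = 4.1 m), so the ½γBN_γ term uses γ̄ = γ' + (d_w/B)(γ − γ') = 7.69 + (2.86/4.1)(15.6 − 7.69) = 13.208 kN/m³.
Surcharge term q·N_q = 24.96 × 33.3 = 831.17 kPa; self-weight term 0.5·γ·B·N_γ = 0.5 × 13.208 × 4.1 × 48 = 1299.6 kPa.
q_ult = 831.17 + 1299.6 = 2130.8 kPa.

q_ult ≈ 2130 kPa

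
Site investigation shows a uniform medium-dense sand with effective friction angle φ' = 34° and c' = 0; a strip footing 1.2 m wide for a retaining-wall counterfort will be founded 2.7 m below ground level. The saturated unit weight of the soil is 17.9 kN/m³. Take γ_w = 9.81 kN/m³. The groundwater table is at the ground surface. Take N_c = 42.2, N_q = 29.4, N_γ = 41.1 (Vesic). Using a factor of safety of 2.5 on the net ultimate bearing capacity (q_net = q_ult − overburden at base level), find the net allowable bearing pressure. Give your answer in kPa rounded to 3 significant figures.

q_all(net) ≈ 328 kPa

γ' = 17.9 − 9.81 = 8.09 kN/m³ (submerged throughout). q = 8.09 × 2.7 = 21.843 kPa; the same γ' applies in the ½γBN_γ term.
q·N_q = 21.843 × 29.4 = 642.18 kPa
0.5·γ·B·N_γ = 0.5 × 8.09 × 1.2 × 41.1 = 199.5 kPa
q_ult = 642.18 + 199.5 = 841.68 kPa.
q_net = 841.68 − 21.843 = 819.84 kPa.
q_all(net) = 819.84 / 2.5 = 327.94 kPa.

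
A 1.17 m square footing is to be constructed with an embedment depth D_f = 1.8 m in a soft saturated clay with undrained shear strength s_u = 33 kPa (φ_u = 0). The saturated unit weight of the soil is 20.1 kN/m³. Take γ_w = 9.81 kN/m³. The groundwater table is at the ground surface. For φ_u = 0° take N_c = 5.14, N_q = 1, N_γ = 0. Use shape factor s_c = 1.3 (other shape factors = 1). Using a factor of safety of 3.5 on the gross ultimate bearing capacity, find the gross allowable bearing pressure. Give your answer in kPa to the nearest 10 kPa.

With the water table at the surface the whole profile is submerged: γ' = 20.1 − 9.81 = 10.29 kN/m³, so q = γ'·D_f = 18.522 kPa.
q_ult = c·N_c·s_c + q·N_q
     = 33 × 5.14 × 1.3 + 18.522 × 1
     = 220.51 + 18.522 = 239.03 kPa.
q_all = 239.03 / 3.5 = 68.294 kPa.

q_all ≈ 70 kPa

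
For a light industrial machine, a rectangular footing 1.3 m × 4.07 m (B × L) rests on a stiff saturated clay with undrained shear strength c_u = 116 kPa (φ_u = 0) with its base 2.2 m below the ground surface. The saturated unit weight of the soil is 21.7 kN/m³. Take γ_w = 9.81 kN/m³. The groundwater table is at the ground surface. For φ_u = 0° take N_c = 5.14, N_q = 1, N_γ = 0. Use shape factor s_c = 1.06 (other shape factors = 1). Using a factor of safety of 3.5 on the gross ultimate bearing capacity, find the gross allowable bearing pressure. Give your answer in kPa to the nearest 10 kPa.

With the water table at the surface the whole profile is submerged: γ' = 21.7 − 9.81 = 11.89 kN/m³, so q = γ'·D_f = 26.158 kPa.
q_ult = c·N_c·s_c + q·N_q
     = 116 × 5.14 × 1.06 + 26.158 × 1
     = 632.01 + 26.158 = 658.17 kPa.
q_all = 658.17 / 3.5 = 188.05 kPa.

q_all ≈ 190 kPa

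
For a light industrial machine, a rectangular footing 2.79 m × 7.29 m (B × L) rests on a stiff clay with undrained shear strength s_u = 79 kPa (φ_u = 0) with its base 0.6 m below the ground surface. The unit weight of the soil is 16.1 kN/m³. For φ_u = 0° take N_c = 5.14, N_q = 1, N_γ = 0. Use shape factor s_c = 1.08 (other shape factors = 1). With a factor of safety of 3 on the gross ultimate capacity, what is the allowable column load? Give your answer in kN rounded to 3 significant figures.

P_all ≈ 3040 kN

q = γ·D_f = 16.1 × 0.6 = 9.66 kPa.
c·N_c·s_c = 79 × 5.14 × 1.08 = 438.54 kPa
q·N_q = 9.66 × 1 = 9.66 kPa
q_ult = 438.54 + 9.66 = 448.2 kPa.
Gross allowable pressure q_all = 448.2 / 3 = 149.4 kPa.
Footing area = 20.3391 m², so allowable column load = 149.4 × 20.3391 = 3038.7 kN.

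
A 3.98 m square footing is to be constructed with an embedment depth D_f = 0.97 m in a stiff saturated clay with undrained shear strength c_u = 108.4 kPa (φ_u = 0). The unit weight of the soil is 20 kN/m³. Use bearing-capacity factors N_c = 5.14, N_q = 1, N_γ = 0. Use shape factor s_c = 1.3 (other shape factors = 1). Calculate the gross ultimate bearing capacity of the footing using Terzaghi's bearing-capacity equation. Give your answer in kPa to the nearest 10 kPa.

q = γ·D_f = 20 × 0.97 = 19.4 kPa.
c·N_c·s_c = 108.4 × 5.14 × 1.3 = 724.33 kPa
q·N_q = 19.4 × 1 = 19.4 kPa
q_ult = 724.33 + 19.4 = 743.73 kPa.

q_ult ≈ 740 kPa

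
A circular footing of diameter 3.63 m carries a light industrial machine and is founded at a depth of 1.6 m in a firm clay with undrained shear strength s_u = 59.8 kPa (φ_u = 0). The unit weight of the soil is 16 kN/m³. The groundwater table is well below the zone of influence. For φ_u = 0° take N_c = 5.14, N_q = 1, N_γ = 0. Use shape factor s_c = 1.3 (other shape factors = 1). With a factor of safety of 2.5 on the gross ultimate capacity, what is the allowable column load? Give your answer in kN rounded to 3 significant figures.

q = γ·D_f = 16 × 1.6 = 25.6 kPa.
c·N_c·s_c = 59.8 × 5.14 × 1.3 = 399.58 kPa
q·N_q = 25.6 × 1 = 25.6 kPa
q_ult = 399.58 + 25.6 = 425.18 kPa.
Gross allowable pressure q_all = 425.18 / 2.5 = 170.07 kPa.
Footing area = 10.3491 m², so allowable column load = 170.07 × 10.3491 = 1760.1 kN.

P_all ≈ 1760 kN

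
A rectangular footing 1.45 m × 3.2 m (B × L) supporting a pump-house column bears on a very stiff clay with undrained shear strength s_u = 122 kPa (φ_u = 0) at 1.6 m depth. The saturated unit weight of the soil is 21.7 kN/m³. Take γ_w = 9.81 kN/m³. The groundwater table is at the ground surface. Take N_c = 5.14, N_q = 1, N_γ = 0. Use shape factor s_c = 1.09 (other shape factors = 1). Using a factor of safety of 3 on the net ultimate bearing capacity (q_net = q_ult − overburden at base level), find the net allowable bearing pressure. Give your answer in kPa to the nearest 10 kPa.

q_all(net) ≈ 230 kPa

γ' = 21.7 − 9.81 = 11.89 kN/m³ (submerged throughout). q = 11.89 × 1.6 = 19.024 kPa.
c·N_c·s_c = 122 × 5.14 × 1.09 = 683.52 kPa
q·N_q = 19.024 × 1 = 19.024 kPa
q_ult = 683.52 + 19.024 = 702.54 kPa.
q_net = 702.54 − 19.024 = 683.52 kPa.
q_all(net) = 683.52 / 3 = 227.84 kPa.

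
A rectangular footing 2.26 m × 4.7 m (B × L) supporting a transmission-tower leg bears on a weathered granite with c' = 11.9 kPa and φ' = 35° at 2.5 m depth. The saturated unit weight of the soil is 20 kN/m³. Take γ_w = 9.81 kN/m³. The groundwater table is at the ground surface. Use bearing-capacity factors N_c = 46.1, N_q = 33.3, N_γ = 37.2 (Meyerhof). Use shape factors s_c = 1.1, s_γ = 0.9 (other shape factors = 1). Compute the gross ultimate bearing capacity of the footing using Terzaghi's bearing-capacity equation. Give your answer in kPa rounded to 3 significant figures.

q_ult ≈ 1840 kPa

γ' = 20 − 9.81 = 10.19 kN/m³ (submerged throughout). q = 10.19 × 2.5 = 25.475 kPa; the same γ' applies in the ½γBN_γ term.
c·N_c·s_c = 11.9 × 46.1 × 1.1 = 603.45 kPa
q·N_q = 25.475 × 33.3 = 848.32 kPa
0.5·γ·B·N_γ·s_γ = 0.5 × 10.19 × 2.26 × 37.2 × 0.9 = 385.51 kPa
q_ult = 603.45 + 848.32 + 385.51 = 1837.3 kPa.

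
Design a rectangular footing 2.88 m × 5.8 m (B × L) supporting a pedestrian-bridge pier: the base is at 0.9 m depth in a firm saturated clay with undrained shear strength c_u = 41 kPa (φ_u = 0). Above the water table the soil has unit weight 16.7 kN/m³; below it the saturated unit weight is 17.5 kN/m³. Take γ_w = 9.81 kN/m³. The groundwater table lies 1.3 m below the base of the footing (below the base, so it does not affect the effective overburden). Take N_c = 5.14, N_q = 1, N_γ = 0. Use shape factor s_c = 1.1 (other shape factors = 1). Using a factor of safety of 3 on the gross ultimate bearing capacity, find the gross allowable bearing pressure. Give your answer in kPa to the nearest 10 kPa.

q = γ·D_f = 16.7 × 0.9 = 15.03 kPa.
c·N_c·s_c = 41 × 5.14 × 1.1 = 231.81 kPa
q·N_q = 15.03 × 1 = 15.03 kPa
q_ult = 231.81 + 15.03 = 246.84 kPa.
q_all = 246.84 / 3 = 82.281 kPa.

q_all ≈ 80 kPa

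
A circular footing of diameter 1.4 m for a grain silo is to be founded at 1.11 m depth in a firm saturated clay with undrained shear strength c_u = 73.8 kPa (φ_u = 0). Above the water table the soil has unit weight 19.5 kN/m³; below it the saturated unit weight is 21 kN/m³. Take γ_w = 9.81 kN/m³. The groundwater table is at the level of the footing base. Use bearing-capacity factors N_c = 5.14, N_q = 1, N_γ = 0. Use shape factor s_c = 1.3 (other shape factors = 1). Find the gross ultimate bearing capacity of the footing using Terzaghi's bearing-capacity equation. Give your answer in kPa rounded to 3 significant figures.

q_ult ≈ 515 kPa

Effective surcharge at the founding depth q = γ·D_f = 19.5 × 1.11 = 21.645 kPa.
q_ult = c·N_c·s_c + q·N_q
     = 73.8 × 5.14 × 1.3 + 21.645 × 1
     = 493.13 + 21.645 = 514.78 kPa.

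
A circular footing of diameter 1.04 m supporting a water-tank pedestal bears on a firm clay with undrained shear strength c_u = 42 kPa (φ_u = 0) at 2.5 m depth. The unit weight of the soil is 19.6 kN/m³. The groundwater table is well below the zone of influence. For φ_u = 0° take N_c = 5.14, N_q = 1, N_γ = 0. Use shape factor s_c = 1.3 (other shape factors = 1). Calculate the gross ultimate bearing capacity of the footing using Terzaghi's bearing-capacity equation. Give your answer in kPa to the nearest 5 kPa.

q_ult ≈ 330 kPa

Overburden at base level: q = 19.6 × 2.5 = 49 kPa.
Cohesion term c·N_c·s_c = 42 × 5.14 × 1.3 = 280.64 kPa; surcharge term q·N_q = 49 × 1 = 49 kPa.
q_ult = 280.64 + 49 = 329.64 kPa.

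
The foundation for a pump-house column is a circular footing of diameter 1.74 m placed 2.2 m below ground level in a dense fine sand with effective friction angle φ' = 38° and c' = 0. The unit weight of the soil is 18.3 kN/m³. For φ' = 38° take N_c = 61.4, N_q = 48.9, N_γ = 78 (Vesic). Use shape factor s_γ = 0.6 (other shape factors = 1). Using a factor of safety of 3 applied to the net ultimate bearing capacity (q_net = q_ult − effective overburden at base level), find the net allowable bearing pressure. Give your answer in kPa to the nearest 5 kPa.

q_all(net) ≈ 890 kPa

Effective surcharge at the founding depth q = γ·D_f = 18.3 × 2.2 = 40.26 kPa.
q_ult = q·N_q + 0.5·γ·B·N_γ·s_γ
     = 40.26 × 48.9 + 0.5 × 18.3 × 1.74 × 78 × 0.6
     = 1968.7 + 745.1 = 2713.8 kPa.
Net ultimate: q_net = 2713.8 − 40.26 = 2673.6 kPa.
q_all(net) = 2673.6 / 3 = 891.19 kPa.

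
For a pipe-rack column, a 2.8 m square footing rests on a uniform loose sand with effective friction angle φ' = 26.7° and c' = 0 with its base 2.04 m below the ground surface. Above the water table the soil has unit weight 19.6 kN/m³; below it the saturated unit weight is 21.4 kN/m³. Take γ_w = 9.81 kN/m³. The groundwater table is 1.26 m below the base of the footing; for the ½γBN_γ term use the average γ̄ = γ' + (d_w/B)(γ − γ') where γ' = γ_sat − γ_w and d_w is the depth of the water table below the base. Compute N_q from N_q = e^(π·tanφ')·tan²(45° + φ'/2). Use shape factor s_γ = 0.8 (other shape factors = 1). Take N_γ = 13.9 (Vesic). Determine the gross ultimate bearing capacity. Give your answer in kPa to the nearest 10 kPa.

q_ult ≈ 750 kPa

tan26.7° = 0.5029, so N_q = e^(π×0.5029)·tan²(58.35°) = 4.855 × 2.632 = 12.78.
Overburden at base level: q = 19.6 × 2.04 = 39.984 kPa.
The water table is 1.26 m below the base (< B = 2.8 m), so the ½γBN_γ term uses γ̄ = γ' + (d_w/B)(γ − γ') = 11.59 + (1.26/2.8)(19.6 − 11.59) = 15.194 kN/m³.
Surcharge term q·N_q = 39.984 × 12.778 = 510.93 kPa; self-weight term 0.5·γ·B·N_γ·s_γ = 0.5 × 15.194 × 2.8 × 13.9 × 0.8 = 236.55 kPa.
q_ult = 510.93 + 236.55 = 747.48 kPa.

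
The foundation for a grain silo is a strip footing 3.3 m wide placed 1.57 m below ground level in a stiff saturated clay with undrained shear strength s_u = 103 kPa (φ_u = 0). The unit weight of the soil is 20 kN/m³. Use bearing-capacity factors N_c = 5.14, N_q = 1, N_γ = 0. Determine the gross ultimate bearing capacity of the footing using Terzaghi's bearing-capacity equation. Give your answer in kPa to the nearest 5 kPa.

q_ult ≈ 560 kPa

q = γ·D_f = 20 × 1.57 = 31.4 kPa.
c·N_c = 103 × 5.14 = 529.42 kPa
q·N_q = 31.4 × 1 = 31.4 kPa
q_ult = 529.42 + 31.4 = 560.82 kPa.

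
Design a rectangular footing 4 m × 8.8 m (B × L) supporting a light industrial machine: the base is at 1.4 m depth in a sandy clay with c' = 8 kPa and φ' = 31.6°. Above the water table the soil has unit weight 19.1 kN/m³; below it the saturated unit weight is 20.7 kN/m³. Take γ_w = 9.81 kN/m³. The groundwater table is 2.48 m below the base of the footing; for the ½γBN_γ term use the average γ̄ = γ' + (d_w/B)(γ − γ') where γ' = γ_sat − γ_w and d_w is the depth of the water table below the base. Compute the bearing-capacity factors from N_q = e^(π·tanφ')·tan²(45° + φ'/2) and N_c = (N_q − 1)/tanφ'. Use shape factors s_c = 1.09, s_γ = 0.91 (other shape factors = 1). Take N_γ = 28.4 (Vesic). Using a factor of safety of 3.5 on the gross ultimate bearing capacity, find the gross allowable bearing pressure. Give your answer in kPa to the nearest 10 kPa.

N_q = e^(π·tan31.6°)·tan²(60.8°) = 22.12; N_c = (N_q − 1)/tanφ' = 34.33.
q = γ·D_f = 19.1 × 1.4 = 26.74 kPa.
γ' = 10.89 kN/m³; averaging over the depth B below the base, γ̄ = γ' + (d_w/B)(γ − γ') = 15.98 kN/m³.
c·N_c·s_c = 8 × 34.326 × 1.09 = 299.32 kPa
q·N_q = 26.74 × 22.117 = 591.42 kPa
0.5·γ·B·N_γ·s_γ = 0.5 × 15.98 × 4 × 28.4 × 0.91 = 825.98 kPa
q_ult = 299.32 + 591.42 + 825.98 = 1716.7 kPa.
q_all = 1716.7 / 3.5 = 490.49 kPa.

q_all ≈ 490 kPa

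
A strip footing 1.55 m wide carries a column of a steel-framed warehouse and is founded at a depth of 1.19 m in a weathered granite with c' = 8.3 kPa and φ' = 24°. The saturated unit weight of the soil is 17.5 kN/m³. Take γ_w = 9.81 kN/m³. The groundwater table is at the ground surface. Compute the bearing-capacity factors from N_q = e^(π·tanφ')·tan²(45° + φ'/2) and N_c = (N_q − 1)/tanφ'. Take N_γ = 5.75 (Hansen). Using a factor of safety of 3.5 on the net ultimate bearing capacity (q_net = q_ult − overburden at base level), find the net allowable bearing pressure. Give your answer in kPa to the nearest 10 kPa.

N_q = e^(π·tan24°)·tan²(57°) = 9.6; N_c = (N_q − 1)/tanφ' = 19.32.
Water table at ground surface, so effective unit weight γ' = 17.5 − 9.81 = 7.69 kN/m³ is used throughout; overburden q = 7.69 × 1.19 = 9.1511 kPa; the same γ' applies in the ½γBN_γ term.
Cohesion term c·N_c = 8.3 × 19.324 = 160.39 kPa; surcharge term q·N_q = 9.1511 × 9.6034 = 87.882 kPa; self-weight term 0.5·γ·B·N_γ = 0.5 × 7.69 × 1.55 × 5.75 = 34.269 kPa.
q_ult = 160.39 + 87.882 + 34.269 = 282.54 kPa.
q_net = 282.54 − 9.1511 = 273.38 kPa.
q_all(net) = 273.38 / 3.5 = 78.11 kPa.

q_all(net) ≈ 80 kPa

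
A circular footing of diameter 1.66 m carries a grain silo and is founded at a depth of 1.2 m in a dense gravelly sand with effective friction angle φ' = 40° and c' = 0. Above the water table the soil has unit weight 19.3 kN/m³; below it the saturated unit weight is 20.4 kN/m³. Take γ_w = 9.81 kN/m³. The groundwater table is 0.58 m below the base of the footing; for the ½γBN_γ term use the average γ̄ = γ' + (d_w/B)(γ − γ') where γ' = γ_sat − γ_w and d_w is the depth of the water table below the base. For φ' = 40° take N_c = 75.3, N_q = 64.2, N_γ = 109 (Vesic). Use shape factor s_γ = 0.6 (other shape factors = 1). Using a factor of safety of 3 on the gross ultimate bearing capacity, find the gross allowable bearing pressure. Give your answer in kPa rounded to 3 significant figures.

q = γ·D_f = 19.3 × 1.2 = 23.16 kPa.
γ' = 10.59 kN/m³; averaging over the depth B below the base, γ̄ = γ' + (d_w/B)(γ − γ') = 13.633 kN/m³.
q·N_q = 23.16 × 64.2 = 1486.9 kPa
0.5·γ·B·N_γ·s_γ = 0.5 × 13.633 × 1.66 × 109 × 0.6 = 740.04 kPa
q_ult = 1486.9 + 740.04 = 2226.9 kPa.
q_all = 2226.9 / 3 = 742.3 kPa.

q_all ≈ 742 kPa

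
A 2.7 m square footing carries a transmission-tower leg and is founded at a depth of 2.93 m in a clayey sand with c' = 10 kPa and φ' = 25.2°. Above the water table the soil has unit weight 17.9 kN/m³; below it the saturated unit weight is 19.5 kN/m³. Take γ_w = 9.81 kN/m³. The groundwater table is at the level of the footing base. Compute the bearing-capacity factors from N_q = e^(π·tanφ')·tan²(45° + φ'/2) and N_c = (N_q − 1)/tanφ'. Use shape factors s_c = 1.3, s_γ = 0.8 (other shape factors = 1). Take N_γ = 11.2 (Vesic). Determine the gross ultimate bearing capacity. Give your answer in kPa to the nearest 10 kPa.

q_ult ≈ 960 kPa

tan25.2° = 0.4706, so N_q = e^(π×0.4706)·tan²(57.6°) = 4.386 × 2.483 = 10.89.
N_c = (10.89 − 1)/tan25.2° = 21.02.
Effective surcharge at the founding depth q = γ·D_f = 17.9 × 2.93 = 52.447 kPa.
The water table coincides with the base, so in the self-weight term γ → γ' = 9.69 kN/m³.
q_ult = c·N_c·s_c + q·N_q + 0.5·γ·B·N_γ·s_γ
     = 10 × 21.016 × 1.3 + 52.447 × 10.889 + 0.5 × 9.69 × 2.7 × 11.2 × 0.8
     = 273.21 + 571.11 + 117.21 = 961.53 kPa.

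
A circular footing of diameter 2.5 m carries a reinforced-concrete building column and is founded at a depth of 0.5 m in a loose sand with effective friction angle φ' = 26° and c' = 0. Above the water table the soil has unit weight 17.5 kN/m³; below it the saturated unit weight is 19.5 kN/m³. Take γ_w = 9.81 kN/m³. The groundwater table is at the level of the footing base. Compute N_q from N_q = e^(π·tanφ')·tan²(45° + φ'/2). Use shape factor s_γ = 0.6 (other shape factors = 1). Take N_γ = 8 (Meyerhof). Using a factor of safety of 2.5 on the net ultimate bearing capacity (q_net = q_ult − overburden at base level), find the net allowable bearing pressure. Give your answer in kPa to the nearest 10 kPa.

N_q = e^(π·tan26°)·tan²(58°) = 11.85.
q = γ·D_f = 17.5 × 0.5 = 8.75 kPa.
For the ½γBN_γ term take γ' = 19.5 − 9.81 = 9.69 kN/m³ (soil below base is submerged).
q·N_q = 8.75 × 11.854 = 103.72 kPa
0.5·γ·B·N_γ·s_γ = 0.5 × 9.69 × 2.5 × 8 × 0.6 = 58.14 kPa
q_ult = 103.72 + 58.14 = 161.86 kPa.
q_net = 161.86 − 8.75 = 153.11 kPa.
q_all(net) = 153.11 / 2.5 = 61.246 kPa.

q_all(net) ≈ 60 kPa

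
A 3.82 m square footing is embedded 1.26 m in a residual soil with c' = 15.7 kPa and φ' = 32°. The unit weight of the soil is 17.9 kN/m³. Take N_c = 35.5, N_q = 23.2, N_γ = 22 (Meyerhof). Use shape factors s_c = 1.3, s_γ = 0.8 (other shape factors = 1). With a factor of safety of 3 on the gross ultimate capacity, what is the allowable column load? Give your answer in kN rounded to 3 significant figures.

P_all ≈ 9000 kN

q = γ·D_f = 17.9 × 1.26 = 22.554 kPa.
c·N_c·s_c = 15.7 × 35.5 × 1.3 = 724.56 kPa
q·N_q = 22.554 × 23.2 = 523.25 kPa
0.5·γ·B·N_γ·s_γ = 0.5 × 17.9 × 3.82 × 22 × 0.8 = 601.73 kPa
q_ult = 724.56 + 523.25 + 601.73 = 1849.5 kPa.
Gross allowable pressure q_all = 1849.5 / 3 = 616.51 kPa.
Footing area = 14.5924 m², so allowable column load = 616.51 × 14.5924 = 8996.4 kN.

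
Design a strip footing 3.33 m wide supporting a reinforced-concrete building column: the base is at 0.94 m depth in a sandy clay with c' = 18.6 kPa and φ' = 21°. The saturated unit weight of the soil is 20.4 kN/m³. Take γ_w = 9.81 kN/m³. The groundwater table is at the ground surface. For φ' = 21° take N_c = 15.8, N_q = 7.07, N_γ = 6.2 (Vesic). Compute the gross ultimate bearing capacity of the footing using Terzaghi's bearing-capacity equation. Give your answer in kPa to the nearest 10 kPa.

γ' = 20.4 − 9.81 = 10.59 kN/m³ (submerged throughout). q = 10.59 × 0.94 = 9.9546 kPa; the same γ' applies in the ½γBN_γ term.
c·N_c = 18.6 × 15.8 = 293.88 kPa
q·N_q = 9.9546 × 7.07 = 70.379 kPa
0.5·γ·B·N_γ = 0.5 × 10.59 × 3.33 × 6.2 = 109.32 kPa
q_ult = 293.88 + 70.379 + 109.32 = 473.58 kPa.

q_ult ≈ 470 kPa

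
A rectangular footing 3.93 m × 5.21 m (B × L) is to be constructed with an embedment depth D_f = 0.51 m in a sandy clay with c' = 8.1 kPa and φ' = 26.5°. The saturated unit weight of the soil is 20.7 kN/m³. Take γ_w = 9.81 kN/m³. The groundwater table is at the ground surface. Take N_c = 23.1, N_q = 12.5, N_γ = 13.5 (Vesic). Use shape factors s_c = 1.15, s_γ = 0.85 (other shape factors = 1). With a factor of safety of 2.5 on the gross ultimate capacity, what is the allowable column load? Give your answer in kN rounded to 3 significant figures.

P_all ≈ 4340 kN

γ' = 20.7 − 9.81 = 10.89 kN/m³ (submerged throughout). q = 10.89 × 0.51 = 5.5539 kPa; the same γ' applies in the ½γBN_γ term.
c·N_c·s_c = 8.1 × 23.1 × 1.15 = 215.18 kPa
q·N_q = 5.5539 × 12.5 = 69.424 kPa
0.5·γ·B·N_γ·s_γ = 0.5 × 10.89 × 3.93 × 13.5 × 0.85 = 245.55 kPa
q_ult = 215.18 + 69.424 + 245.55 = 530.15 kPa.
Gross allowable pressure q_all = 530.15 / 2.5 = 212.06 kPa.
Footing area = 20.4753 m², so allowable column load = 212.06 × 20.4753 = 4342 kN.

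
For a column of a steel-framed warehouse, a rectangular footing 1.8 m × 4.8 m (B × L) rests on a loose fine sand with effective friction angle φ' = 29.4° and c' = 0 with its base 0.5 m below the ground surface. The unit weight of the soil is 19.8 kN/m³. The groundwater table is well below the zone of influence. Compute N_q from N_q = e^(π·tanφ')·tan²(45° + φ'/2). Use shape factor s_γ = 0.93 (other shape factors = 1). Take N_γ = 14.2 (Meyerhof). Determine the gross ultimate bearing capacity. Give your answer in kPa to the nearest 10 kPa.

q_ult ≈ 410 kPa

tan29.4° = 0.5635, so N_q = e^(π×0.5635)·tan²(59.7°) = 5.872 × 2.929 = 17.2.
Effective surcharge at the founding depth q = γ·D_f = 19.8 × 0.5 = 9.9 kPa.
q_ult = q·N_q + 0.5·γ·B·N_γ·s_γ
     = 9.9 × 17.196 + 0.5 × 19.8 × 1.8 × 14.2 × 0.93
     = 170.24 + 235.33 = 405.57 kPa.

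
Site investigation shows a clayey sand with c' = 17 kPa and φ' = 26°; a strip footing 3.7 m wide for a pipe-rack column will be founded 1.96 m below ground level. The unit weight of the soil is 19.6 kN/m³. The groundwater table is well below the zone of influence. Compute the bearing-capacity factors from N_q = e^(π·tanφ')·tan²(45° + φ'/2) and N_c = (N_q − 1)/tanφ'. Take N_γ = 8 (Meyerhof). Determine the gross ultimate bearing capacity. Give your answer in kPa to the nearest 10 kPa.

q_ult ≈ 1120 kPa

tan26° = 0.4877, so N_q = e^(π×0.4877)·tan²(58°) = 4.629 × 2.561 = 11.85.
N_c = (11.85 − 1)/tan26° = 22.25.
Overburden at base level: q = 19.6 × 1.96 = 38.416 kPa.
Cohesion term c·N_c = 17 × 22.254 = 378.33 kPa; surcharge term q·N_q = 38.416 × 11.854 = 455.39 kPa; self-weight term 0.5·γ·B·N_γ = 0.5 × 19.6 × 3.7 × 8 = 290.08 kPa.
q_ult = 378.33 + 455.39 + 290.08 = 1123.8 kPa.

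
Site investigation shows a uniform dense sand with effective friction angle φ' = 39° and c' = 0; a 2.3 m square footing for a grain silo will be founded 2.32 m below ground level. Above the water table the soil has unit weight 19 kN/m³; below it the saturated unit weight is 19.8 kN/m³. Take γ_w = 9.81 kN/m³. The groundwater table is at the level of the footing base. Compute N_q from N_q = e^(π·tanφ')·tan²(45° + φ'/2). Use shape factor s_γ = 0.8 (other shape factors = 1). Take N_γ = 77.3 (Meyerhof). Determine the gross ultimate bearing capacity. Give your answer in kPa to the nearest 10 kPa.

q_ult ≈ 3180 kPa

tan39° = 0.8098, so N_q = e^(π×0.8098)·tan²(64.5°) = 12.731 × 4.395 = 55.96.
Overburden at base level: q = 19 × 2.32 = 44.08 kPa.
Below the base the soil is submerged, so the ½γBN_γ term uses γ' = 19.8 − 9.81 = 9.99 kN/m³.
Surcharge term q·N_q = 44.08 × 55.957 = 2466.6 kPa; self-weight term 0.5·γ·B·N_γ·s_γ = 0.5 × 9.99 × 2.3 × 77.3 × 0.8 = 710.45 kPa.
q_ult = 2466.6 + 710.45 = 3177.1 kPa.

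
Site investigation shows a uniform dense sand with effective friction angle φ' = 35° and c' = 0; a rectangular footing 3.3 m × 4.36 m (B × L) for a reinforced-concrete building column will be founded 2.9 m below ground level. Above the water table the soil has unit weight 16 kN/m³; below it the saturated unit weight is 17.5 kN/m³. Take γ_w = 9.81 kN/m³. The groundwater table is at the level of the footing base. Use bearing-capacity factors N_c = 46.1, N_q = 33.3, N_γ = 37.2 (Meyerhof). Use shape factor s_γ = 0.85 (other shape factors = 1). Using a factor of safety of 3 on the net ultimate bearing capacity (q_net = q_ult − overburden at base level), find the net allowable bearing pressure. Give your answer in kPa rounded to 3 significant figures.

q_all(net) ≈ 633 kPa

Overburden at base level: q = 16 × 2.9 = 46.4 kPa.
Below the base the soil is submerged, so the ½γBN_γ term uses γ' = 17.5 − 9.81 = 7.69 kN/m³.
Surcharge term q·N_q = 46.4 × 33.3 = 1545.1 kPa; self-weight term 0.5·γ·B·N_γ·s_γ = 0.5 × 7.69 × 3.3 × 37.2 × 0.85 = 401.21 kPa.
q_ult = 1545.1 + 401.21 = 1946.3 kPa.
q_net = 1946.3 − 46.4 = 1899.9 kPa.
q_all(net) = 1899.9 / 3 = 633.31 kPa.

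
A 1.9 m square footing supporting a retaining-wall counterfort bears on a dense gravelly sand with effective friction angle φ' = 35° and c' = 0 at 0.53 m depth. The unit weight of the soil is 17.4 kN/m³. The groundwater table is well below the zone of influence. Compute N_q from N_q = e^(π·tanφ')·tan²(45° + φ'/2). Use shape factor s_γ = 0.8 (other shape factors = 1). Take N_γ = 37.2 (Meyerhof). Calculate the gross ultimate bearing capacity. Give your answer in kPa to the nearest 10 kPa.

tan35° = 0.7002, so N_q = e^(π×0.7002)·tan²(62.5°) = 9.023 × 3.69 = 33.3.
Overburden at base level: q = 17.4 × 0.53 = 9.222 kPa.
Surcharge term q·N_q = 9.222 × 33.296 = 307.06 kPa; self-weight term 0.5·γ·B·N_γ·s_γ = 0.5 × 17.4 × 1.9 × 37.2 × 0.8 = 491.93 kPa.
q_ult = 307.06 + 491.93 = 798.99 kPa.

q_ult ≈ 800 kPa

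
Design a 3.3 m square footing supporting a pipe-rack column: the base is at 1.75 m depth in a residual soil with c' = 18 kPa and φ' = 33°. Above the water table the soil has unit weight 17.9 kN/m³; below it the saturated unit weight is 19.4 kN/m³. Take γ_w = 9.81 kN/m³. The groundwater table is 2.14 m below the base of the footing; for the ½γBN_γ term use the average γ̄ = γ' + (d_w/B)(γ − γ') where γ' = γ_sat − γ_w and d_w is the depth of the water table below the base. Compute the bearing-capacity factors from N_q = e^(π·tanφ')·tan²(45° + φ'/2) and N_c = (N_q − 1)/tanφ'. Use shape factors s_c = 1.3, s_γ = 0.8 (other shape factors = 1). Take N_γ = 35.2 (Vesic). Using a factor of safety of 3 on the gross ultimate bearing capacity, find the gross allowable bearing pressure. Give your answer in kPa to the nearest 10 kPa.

q_all ≈ 810 kPa

N_q = e^(π·tan33°)·tan²(61.5°) = 26.09; N_c = (N_q − 1)/tanφ' = 38.64.
Overburden at base level: q = 17.9 × 1.75 = 31.325 kPa.
The water table is 2.14 m below the base (< B = 3.3 m), so the ½γBN_γ term uses γ̄ = γ' + (d_w/B)(γ − γ') = 9.59 + (2.14/3.3)(17.9 − 9.59) = 14.979 kN/m³.
Cohesion term c·N_c·s_c = 18 × 38.638 × 1.3 = 904.14 kPa; surcharge term q·N_q = 31.325 × 26.092 = 817.33 kPa; self-weight term 0.5·γ·B·N_γ·s_γ = 0.5 × 14.979 × 3.3 × 35.2 × 0.8 = 695.98 kPa.
q_ult = 904.14 + 817.33 + 695.98 = 2417.4 kPa.
q_all = 2417.4 / 3 = 805.82 kPa.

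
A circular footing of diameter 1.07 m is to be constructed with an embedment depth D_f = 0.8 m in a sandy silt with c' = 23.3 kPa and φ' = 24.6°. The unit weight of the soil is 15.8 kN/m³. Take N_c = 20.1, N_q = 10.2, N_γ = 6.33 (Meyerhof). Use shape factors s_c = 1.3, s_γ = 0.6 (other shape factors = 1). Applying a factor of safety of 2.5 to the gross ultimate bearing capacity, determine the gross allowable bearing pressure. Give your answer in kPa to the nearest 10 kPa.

Effective surcharge at the founding depth q = γ·D_f = 15.8 × 0.8 = 12.64 kPa.
q_ult = c·N_c·s_c + q·N_q + 0.5·γ·B·N_γ·s_γ
     = 23.3 × 20.1 × 1.3 + 12.64 × 10.2 + 0.5 × 15.8 × 1.07 × 6.33 × 0.6
     = 608.83 + 128.93 + 32.104 = 769.86 kPa.
q_all = q_ult / FS = 769.86 / 2.5 = 307.94 kPa.

q_all ≈ 310 kPa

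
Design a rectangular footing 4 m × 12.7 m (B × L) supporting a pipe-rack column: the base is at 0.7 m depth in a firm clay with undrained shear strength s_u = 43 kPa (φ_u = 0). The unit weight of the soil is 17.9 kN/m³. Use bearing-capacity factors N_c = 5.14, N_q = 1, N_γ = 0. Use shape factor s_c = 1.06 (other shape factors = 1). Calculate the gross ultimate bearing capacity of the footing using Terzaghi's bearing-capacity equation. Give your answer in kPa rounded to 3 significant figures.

q_ult ≈ 247 kPa

q = γ·D_f = 17.9 × 0.7 = 12.53 kPa.
c·N_c·s_c = 43 × 5.14 × 1.06 = 234.28 kPa
q·N_q = 12.53 × 1 = 12.53 kPa
q_ult = 234.28 + 12.53 = 246.81 kPa.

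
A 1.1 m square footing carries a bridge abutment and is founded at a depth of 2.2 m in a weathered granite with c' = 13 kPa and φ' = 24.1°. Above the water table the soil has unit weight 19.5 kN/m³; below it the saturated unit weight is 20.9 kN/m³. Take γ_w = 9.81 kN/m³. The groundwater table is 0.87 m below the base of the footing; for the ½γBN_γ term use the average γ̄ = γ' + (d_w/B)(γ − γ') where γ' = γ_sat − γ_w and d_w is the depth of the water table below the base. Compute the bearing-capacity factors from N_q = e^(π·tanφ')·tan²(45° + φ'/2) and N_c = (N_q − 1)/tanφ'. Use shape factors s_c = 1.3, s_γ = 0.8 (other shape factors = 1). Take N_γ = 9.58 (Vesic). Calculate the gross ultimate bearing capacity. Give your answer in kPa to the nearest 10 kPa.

tan24.1° = 0.4473, so N_q = e^(π×0.4473)·tan²(57.05°) = 4.077 × 2.38 = 9.7.
N_c = (9.7 − 1)/tan24.1° = 19.46.
q = γ·D_f = 19.5 × 2.2 = 42.9 kPa.
γ' = 11.09 kN/m³; averaging over the depth B below the base, γ̄ = γ' + (d_w/B)(γ − γ') = 17.742 kN/m³.
c·N_c·s_c = 13 × 19.458 × 1.3 = 328.83 kPa
q·N_q = 42.9 × 9.7038 = 416.29 kPa
0.5·γ·B·N_γ·s_γ = 0.5 × 17.742 × 1.1 × 9.58 × 0.8 = 74.784 kPa
q_ult = 328.83 + 416.29 + 74.784 = 819.91 kPa.

q_ult ≈ 820 kPa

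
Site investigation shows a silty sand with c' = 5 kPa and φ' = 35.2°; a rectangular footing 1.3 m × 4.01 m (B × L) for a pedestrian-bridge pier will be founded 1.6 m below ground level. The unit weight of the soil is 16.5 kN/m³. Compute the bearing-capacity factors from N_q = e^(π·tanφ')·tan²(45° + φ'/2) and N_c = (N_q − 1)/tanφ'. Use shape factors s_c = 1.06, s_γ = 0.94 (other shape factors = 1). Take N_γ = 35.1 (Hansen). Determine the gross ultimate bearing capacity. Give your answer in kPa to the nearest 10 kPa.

tan35.2° = 0.7054, so N_q = e^(π×0.7054)·tan²(62.6°) = 9.172 × 3.722 = 34.14.
N_c = (34.14 − 1)/tan35.2° = 46.97.
Overburden at base level: q = 16.5 × 1.6 = 26.4 kPa.
Cohesion term c·N_c·s_c = 5 × 46.973 × 1.06 = 248.96 kPa; surcharge term q·N_q = 26.4 × 34.136 = 901.19 kPa; self-weight term 0.5·γ·B·N_γ·s_γ = 0.5 × 16.5 × 1.3 × 35.1 × 0.94 = 353.86 kPa.
q_ult = 248.96 + 901.19 + 353.86 = 1504 kPa.

q_ult ≈ 1500 kPa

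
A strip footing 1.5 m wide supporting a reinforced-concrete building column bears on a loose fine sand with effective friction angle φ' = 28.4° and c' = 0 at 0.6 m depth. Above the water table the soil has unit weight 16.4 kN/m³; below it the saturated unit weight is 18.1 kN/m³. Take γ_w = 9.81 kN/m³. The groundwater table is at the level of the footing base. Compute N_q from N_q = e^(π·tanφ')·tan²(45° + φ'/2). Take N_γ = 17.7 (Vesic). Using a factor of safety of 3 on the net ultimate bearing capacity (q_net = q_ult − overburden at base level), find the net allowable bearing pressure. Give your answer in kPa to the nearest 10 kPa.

N_q = e^(π·tan28.4°)·tan²(59.2°) = 15.38.
q = γ·D_f = 16.4 × 0.6 = 9.84 kPa.
For the ½γBN_γ term take γ' = 18.1 − 9.81 = 8.29 kN/m³ (soil below base is submerged).
q·N_q = 9.84 × 15.383 = 151.37 kPa
0.5·γ·B·N_γ = 0.5 × 8.29 × 1.5 × 17.7 = 110.05 kPa
q_ult = 151.37 + 110.05 = 261.42 kPa.
q_net = 261.42 − 9.84 = 251.58 kPa.
q_all(net) = 251.58 / 3 = 83.86 kPa.

q_all(net) ≈ 80 kPa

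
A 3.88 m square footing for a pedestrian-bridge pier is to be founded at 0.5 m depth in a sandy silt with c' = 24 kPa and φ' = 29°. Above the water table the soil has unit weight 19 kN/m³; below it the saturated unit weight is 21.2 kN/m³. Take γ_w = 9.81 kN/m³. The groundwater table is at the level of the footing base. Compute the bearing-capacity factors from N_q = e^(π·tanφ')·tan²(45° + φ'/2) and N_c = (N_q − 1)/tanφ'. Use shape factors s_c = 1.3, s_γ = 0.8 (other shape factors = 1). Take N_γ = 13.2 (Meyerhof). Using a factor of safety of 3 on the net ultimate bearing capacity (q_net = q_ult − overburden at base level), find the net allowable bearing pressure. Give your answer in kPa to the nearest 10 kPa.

N_q = e^(π·tan29°)·tan²(59.5°) = 16.44; N_c = (N_q − 1)/tanφ' = 27.86.
Effective surcharge at the founding depth q = γ·D_f = 19 × 0.5 = 9.5 kPa.
The water table coincides with the base, so in the self-weight term γ → γ' = 11.39 kN/m³.
q_ult = c·N_c·s_c + q·N_q + 0.5·γ·B·N_γ·s_γ
     = 24 × 27.86 × 1.3 + 9.5 × 16.443 + 0.5 × 11.39 × 3.88 × 13.2 × 0.8
     = 869.25 + 156.21 + 233.34 = 1258.8 kPa.
q_net = 1258.8 − 9.5 = 1249.3 kPa.
q_all(net) = 1249.3 / 3 = 416.43 kPa.

q_all(net) ≈ 420 kPa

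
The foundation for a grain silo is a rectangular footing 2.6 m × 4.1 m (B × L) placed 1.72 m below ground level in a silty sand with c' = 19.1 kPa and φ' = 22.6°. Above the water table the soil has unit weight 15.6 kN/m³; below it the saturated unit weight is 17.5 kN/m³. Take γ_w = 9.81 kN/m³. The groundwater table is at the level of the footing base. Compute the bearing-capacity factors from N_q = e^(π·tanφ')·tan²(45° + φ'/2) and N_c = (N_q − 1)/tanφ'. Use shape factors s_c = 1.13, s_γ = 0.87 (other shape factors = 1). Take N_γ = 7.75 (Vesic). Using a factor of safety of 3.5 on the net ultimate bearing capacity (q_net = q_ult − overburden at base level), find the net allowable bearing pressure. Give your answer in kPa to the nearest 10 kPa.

N_q = e^(π·tan22.6°)·tan²(56.3°) = 8.31; N_c = (N_q − 1)/tanφ' = 17.57.
Effective surcharge at the founding depth q = γ·D_f = 15.6 × 1.72 = 26.832 kPa.
The water table coincides with the base, so in the self-weight term γ → γ' = 7.69 kN/m³.
q_ult = c·N_c·s_c + q·N_q + 0.5·γ·B·N_γ·s_γ
     = 19.1 × 17.57 × 1.13 + 26.832 × 8.3136 + 0.5 × 7.69 × 2.6 × 7.75 × 0.87
     = 379.21 + 223.07 + 67.405 = 669.69 kPa.
q_net = 669.69 − 26.832 = 642.86 kPa.
q_all(net) = 642.86 / 3.5 = 183.67 kPa.

q_all(net) ≈ 180 kPa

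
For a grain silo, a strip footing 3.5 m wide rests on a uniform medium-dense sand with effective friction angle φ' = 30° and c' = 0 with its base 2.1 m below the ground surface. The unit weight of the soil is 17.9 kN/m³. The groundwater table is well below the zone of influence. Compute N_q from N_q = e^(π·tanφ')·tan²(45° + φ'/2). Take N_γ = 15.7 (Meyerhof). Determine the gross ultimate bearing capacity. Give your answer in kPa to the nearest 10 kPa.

q_ult ≈ 1180 kPa

tan30° = 0.5774, so N_q = e^(π×0.5774)·tan²(60°) = 6.134 × 3.0 = 18.4.
q = γ·D_f = 17.9 × 2.1 = 37.59 kPa.
q·N_q = 37.59 × 18.401 = 691.7 kPa
0.5·γ·B·N_γ = 0.5 × 17.9 × 3.5 × 15.7 = 491.8 kPa
q_ult = 691.7 + 491.8 = 1183.5 kPa.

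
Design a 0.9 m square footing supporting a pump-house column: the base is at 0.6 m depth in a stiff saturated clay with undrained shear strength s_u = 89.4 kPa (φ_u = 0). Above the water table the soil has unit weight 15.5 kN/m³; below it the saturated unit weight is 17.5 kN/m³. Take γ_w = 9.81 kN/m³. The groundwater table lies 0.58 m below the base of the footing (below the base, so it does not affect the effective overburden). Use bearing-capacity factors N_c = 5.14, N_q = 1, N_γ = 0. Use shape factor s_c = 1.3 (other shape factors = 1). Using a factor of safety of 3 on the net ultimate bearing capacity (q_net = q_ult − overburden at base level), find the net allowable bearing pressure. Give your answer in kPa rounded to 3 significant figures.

q_all(net) ≈ 199 kPa

q = γ·D_f = 15.5 × 0.6 = 9.3 kPa.
c·N_c·s_c = 89.4 × 5.14 × 1.3 = 597.37 kPa
q·N_q = 9.3 × 1 = 9.3 kPa
q_ult = 597.37 + 9.3 = 606.67 kPa.
q_net = 606.67 − 9.3 = 597.37 kPa.
q_all(net) = 597.37 / 3 = 199.12 kPa.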